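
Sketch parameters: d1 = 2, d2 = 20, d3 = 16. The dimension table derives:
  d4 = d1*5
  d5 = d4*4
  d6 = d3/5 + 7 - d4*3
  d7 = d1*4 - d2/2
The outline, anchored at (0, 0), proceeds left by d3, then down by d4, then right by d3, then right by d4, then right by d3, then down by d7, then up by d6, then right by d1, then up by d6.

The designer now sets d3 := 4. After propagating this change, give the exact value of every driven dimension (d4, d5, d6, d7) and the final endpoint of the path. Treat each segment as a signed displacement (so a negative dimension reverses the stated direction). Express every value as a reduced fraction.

Apply edit: d3 := 4
  d4 = d1*5 = 10
  d5 = d4*4 = 40
  d6 = d3/5 + 7 - d4*3 = -111/5
  d7 = d1*4 - d2/2 = -2
Walk from origin (0, 0):
  seg 1: left by d3 = 4 → (-4, 0)
  seg 2: down by d4 = 10 → (-4, -10)
  seg 3: right by d3 = 4 → (0, -10)
  seg 4: right by d4 = 10 → (10, -10)
  seg 5: right by d3 = 4 → (14, -10)
  seg 6: down by d7 = -2 → (14, -8)
  seg 7: up by d6 = -111/5 → (14, -151/5)
  seg 8: right by d1 = 2 → (16, -151/5)
  seg 9: up by d6 = -111/5 → (16, -262/5)

d4 = 10
d5 = 40
d6 = -111/5
d7 = -2
endpoint = (16, -262/5)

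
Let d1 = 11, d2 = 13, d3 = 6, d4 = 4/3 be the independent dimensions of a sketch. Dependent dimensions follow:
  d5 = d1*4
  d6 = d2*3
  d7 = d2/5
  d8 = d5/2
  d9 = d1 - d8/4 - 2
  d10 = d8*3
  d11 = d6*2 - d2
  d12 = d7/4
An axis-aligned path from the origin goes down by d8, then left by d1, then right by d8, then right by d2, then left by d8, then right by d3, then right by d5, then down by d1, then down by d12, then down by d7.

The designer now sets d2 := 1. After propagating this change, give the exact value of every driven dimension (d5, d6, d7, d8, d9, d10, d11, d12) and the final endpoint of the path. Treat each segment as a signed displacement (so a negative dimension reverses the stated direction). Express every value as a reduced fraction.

d5 = 44
d6 = 3
d7 = 1/5
d8 = 22
d9 = 7/2
d10 = 66
d11 = 5
d12 = 1/20
endpoint = (40, -133/4)

Apply edit: d2 := 1
  d5 = d1*4 = 44
  d6 = d2*3 = 3
  d7 = d2/5 = 1/5
  d8 = d5/2 = 22
  d9 = d1 - d8/4 - 2 = 7/2
  d10 = d8*3 = 66
  d11 = d6*2 - d2 = 5
  d12 = d7/4 = 1/20
Walk from origin (0, 0):
  seg 1: down by d8 = 22 → (0, -22)
  seg 2: left by d1 = 11 → (-11, -22)
  seg 3: right by d8 = 22 → (11, -22)
  seg 4: right by d2 = 1 → (12, -22)
  seg 5: left by d8 = 22 → (-10, -22)
  seg 6: right by d3 = 6 → (-4, -22)
  seg 7: right by d5 = 44 → (40, -22)
  seg 8: down by d1 = 11 → (40, -33)
  seg 9: down by d12 = 1/20 → (40, -661/20)
  seg 10: down by d7 = 1/5 → (40, -133/4)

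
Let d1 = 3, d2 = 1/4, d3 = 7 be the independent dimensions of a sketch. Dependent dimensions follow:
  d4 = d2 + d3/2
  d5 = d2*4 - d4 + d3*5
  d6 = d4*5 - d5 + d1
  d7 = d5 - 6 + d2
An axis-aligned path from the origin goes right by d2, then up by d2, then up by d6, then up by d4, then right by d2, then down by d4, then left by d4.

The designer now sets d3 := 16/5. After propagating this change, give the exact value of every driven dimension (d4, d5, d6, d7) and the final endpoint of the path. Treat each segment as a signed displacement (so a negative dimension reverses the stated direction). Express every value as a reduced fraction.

d4 = 37/20
d5 = 303/20
d6 = -29/10
d7 = 47/5
endpoint = (-27/20, -53/20)

Apply edit: d3 := 16/5
  d4 = d2 + d3/2 = 37/20
  d5 = d2*4 - d4 + d3*5 = 303/20
  d6 = d4*5 - d5 + d1 = -29/10
  d7 = d5 - 6 + d2 = 47/5
Walk from origin (0, 0):
  seg 1: right by d2 = 1/4 → (1/4, 0)
  seg 2: up by d2 = 1/4 → (1/4, 1/4)
  seg 3: up by d6 = -29/10 → (1/4, -53/20)
  seg 4: up by d4 = 37/20 → (1/4, -4/5)
  seg 5: right by d2 = 1/4 → (1/2, -4/5)
  seg 6: down by d4 = 37/20 → (1/2, -53/20)
  seg 7: left by d4 = 37/20 → (-27/20, -53/20)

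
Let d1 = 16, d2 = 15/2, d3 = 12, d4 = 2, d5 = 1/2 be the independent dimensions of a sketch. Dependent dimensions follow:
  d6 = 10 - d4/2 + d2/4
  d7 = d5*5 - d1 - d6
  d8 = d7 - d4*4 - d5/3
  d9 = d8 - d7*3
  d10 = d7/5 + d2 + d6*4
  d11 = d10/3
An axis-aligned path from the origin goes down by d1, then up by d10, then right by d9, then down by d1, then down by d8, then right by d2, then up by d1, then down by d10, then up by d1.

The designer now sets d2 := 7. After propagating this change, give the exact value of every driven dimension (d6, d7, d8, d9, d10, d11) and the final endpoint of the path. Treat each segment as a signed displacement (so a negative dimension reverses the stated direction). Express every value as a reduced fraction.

d6 = 43/4
d7 = -97/4
d8 = -389/12
d9 = 121/3
d10 = 903/20
d11 = 301/20
endpoint = (142/3, 389/12)

Apply edit: d2 := 7
  d6 = 10 - d4/2 + d2/4 = 43/4
  d7 = d5*5 - d1 - d6 = -97/4
  d8 = d7 - d4*4 - d5/3 = -389/12
  d9 = d8 - d7*3 = 121/3
  d10 = d7/5 + d2 + d6*4 = 903/20
  d11 = d10/3 = 301/20
Walk from origin (0, 0):
  seg 1: down by d1 = 16 → (0, -16)
  seg 2: up by d10 = 903/20 → (0, 583/20)
  seg 3: right by d9 = 121/3 → (121/3, 583/20)
  seg 4: down by d1 = 16 → (121/3, 263/20)
  seg 5: down by d8 = -389/12 → (121/3, 1367/30)
  seg 6: right by d2 = 7 → (142/3, 1367/30)
  seg 7: up by d1 = 16 → (142/3, 1847/30)
  seg 8: down by d10 = 903/20 → (142/3, 197/12)
  seg 9: up by d1 = 16 → (142/3, 389/12)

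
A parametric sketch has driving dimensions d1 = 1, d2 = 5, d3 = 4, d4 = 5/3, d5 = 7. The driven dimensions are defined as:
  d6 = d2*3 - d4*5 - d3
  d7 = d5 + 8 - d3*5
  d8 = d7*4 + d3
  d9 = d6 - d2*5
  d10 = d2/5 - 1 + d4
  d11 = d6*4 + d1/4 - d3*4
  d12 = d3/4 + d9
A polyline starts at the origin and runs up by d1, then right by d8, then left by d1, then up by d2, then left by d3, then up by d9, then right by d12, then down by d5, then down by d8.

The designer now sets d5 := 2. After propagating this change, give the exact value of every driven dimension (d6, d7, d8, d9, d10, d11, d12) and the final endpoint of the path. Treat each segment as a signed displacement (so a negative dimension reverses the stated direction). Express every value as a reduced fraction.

d6 = 8/3
d7 = -10
d8 = -36
d9 = -67/3
d10 = 5/3
d11 = -61/12
d12 = -64/3
endpoint = (-187/3, 53/3)

Apply edit: d5 := 2
  d6 = d2*3 - d4*5 - d3 = 8/3
  d7 = d5 + 8 - d3*5 = -10
  d8 = d7*4 + d3 = -36
  d9 = d6 - d2*5 = -67/3
  d10 = d2/5 - 1 + d4 = 5/3
  d11 = d6*4 + d1/4 - d3*4 = -61/12
  d12 = d3/4 + d9 = -64/3
Walk from origin (0, 0):
  seg 1: up by d1 = 1 → (0, 1)
  seg 2: right by d8 = -36 → (-36, 1)
  seg 3: left by d1 = 1 → (-37, 1)
  seg 4: up by d2 = 5 → (-37, 6)
  seg 5: left by d3 = 4 → (-41, 6)
  seg 6: up by d9 = -67/3 → (-41, -49/3)
  seg 7: right by d12 = -64/3 → (-187/3, -49/3)
  seg 8: down by d5 = 2 → (-187/3, -55/3)
  seg 9: down by d8 = -36 → (-187/3, 53/3)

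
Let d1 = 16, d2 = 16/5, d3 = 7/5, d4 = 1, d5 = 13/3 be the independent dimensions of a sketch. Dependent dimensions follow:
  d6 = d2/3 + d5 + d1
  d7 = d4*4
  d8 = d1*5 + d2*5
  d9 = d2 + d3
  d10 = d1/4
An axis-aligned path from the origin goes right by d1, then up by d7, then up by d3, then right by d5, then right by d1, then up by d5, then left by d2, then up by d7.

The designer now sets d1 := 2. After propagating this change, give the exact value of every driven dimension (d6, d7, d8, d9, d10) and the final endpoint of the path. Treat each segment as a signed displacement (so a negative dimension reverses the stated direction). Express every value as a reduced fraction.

d6 = 37/5
d7 = 4
d8 = 26
d9 = 23/5
d10 = 1/2
endpoint = (77/15, 206/15)

Apply edit: d1 := 2
  d6 = d2/3 + d5 + d1 = 37/5
  d7 = d4*4 = 4
  d8 = d1*5 + d2*5 = 26
  d9 = d2 + d3 = 23/5
  d10 = d1/4 = 1/2
Walk from origin (0, 0):
  seg 1: right by d1 = 2 → (2, 0)
  seg 2: up by d7 = 4 → (2, 4)
  seg 3: up by d3 = 7/5 → (2, 27/5)
  seg 4: right by d5 = 13/3 → (19/3, 27/5)
  seg 5: right by d1 = 2 → (25/3, 27/5)
  seg 6: up by d5 = 13/3 → (25/3, 146/15)
  seg 7: left by d2 = 16/5 → (77/15, 146/15)
  seg 8: up by d7 = 4 → (77/15, 206/15)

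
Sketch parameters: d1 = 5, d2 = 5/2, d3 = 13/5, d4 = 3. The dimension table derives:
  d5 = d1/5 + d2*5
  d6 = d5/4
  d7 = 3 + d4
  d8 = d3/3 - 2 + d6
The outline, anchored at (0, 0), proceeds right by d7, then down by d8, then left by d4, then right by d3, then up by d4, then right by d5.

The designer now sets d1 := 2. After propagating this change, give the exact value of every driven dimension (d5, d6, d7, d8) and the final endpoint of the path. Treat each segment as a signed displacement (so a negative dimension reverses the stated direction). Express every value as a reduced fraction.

Apply edit: d1 := 2
  d5 = d1/5 + d2*5 = 129/10
  d6 = d5/4 = 129/40
  d7 = 3 + d4 = 6
  d8 = d3/3 - 2 + d6 = 251/120
Walk from origin (0, 0):
  seg 1: right by d7 = 6 → (6, 0)
  seg 2: down by d8 = 251/120 → (6, -251/120)
  seg 3: left by d4 = 3 → (3, -251/120)
  seg 4: right by d3 = 13/5 → (28/5, -251/120)
  seg 5: up by d4 = 3 → (28/5, 109/120)
  seg 6: right by d5 = 129/10 → (37/2, 109/120)

d5 = 129/10
d6 = 129/40
d7 = 6
d8 = 251/120
endpoint = (37/2, 109/120)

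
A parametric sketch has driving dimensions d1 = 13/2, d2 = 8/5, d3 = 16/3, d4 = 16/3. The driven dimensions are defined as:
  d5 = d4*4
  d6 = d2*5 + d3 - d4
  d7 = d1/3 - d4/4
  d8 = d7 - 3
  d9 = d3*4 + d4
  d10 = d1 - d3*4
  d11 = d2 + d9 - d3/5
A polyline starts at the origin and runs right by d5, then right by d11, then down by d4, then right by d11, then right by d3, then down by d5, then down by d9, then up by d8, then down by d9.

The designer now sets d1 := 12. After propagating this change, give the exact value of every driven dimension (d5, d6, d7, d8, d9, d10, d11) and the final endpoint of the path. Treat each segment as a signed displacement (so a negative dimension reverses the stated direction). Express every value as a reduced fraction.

Apply edit: d1 := 12
  d5 = d4*4 = 64/3
  d6 = d2*5 + d3 - d4 = 8
  d7 = d1/3 - d4/4 = 8/3
  d8 = d7 - 3 = -1/3
  d9 = d3*4 + d4 = 80/3
  d10 = d1 - d3*4 = -28/3
  d11 = d2 + d9 - d3/5 = 136/5
Walk from origin (0, 0):
  seg 1: right by d5 = 64/3 → (64/3, 0)
  seg 2: right by d11 = 136/5 → (728/15, 0)
  seg 3: down by d4 = 16/3 → (728/15, -16/3)
  seg 4: right by d11 = 136/5 → (1136/15, -16/3)
  seg 5: right by d3 = 16/3 → (1216/15, -16/3)
  seg 6: down by d5 = 64/3 → (1216/15, -80/3)
  seg 7: down by d9 = 80/3 → (1216/15, -160/3)
  seg 8: up by d8 = -1/3 → (1216/15, -161/3)
  seg 9: down by d9 = 80/3 → (1216/15, -241/3)

d5 = 64/3
d6 = 8
d7 = 8/3
d8 = -1/3
d9 = 80/3
d10 = -28/3
d11 = 136/5
endpoint = (1216/15, -241/3)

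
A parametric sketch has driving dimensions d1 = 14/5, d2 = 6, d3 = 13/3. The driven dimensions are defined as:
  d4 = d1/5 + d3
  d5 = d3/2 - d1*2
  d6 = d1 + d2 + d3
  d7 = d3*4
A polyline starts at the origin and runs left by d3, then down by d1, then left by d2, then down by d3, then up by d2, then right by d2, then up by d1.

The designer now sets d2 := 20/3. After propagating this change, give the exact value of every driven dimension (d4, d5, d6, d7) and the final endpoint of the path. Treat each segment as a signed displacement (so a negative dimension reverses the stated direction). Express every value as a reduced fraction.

d4 = 367/75
d5 = -103/30
d6 = 69/5
d7 = 52/3
endpoint = (-13/3, 7/3)

Apply edit: d2 := 20/3
  d4 = d1/5 + d3 = 367/75
  d5 = d3/2 - d1*2 = -103/30
  d6 = d1 + d2 + d3 = 69/5
  d7 = d3*4 = 52/3
Walk from origin (0, 0):
  seg 1: left by d3 = 13/3 → (-13/3, 0)
  seg 2: down by d1 = 14/5 → (-13/3, -14/5)
  seg 3: left by d2 = 20/3 → (-11, -14/5)
  seg 4: down by d3 = 13/3 → (-11, -107/15)
  seg 5: up by d2 = 20/3 → (-11, -7/15)
  seg 6: right by d2 = 20/3 → (-13/3, -7/15)
  seg 7: up by d1 = 14/5 → (-13/3, 7/3)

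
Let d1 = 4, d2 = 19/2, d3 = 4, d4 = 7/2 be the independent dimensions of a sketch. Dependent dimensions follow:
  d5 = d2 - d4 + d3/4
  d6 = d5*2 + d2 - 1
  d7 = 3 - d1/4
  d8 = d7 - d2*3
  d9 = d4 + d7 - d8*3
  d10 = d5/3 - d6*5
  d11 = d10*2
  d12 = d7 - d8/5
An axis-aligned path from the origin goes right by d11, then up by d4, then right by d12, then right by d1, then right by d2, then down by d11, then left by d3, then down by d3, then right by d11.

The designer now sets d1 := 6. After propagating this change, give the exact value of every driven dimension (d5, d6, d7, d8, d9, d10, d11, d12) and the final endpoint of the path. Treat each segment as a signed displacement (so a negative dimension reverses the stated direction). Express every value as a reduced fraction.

d5 = 7
d6 = 45/2
d7 = 3/2
d8 = -27
d9 = 86
d10 = -661/6
d11 = -661/3
d12 = 69/10
endpoint = (-6334/15, 1319/6)

Apply edit: d1 := 6
  d5 = d2 - d4 + d3/4 = 7
  d6 = d5*2 + d2 - 1 = 45/2
  d7 = 3 - d1/4 = 3/2
  d8 = d7 - d2*3 = -27
  d9 = d4 + d7 - d8*3 = 86
  d10 = d5/3 - d6*5 = -661/6
  d11 = d10*2 = -661/3
  d12 = d7 - d8/5 = 69/10
Walk from origin (0, 0):
  seg 1: right by d11 = -661/3 → (-661/3, 0)
  seg 2: up by d4 = 7/2 → (-661/3, 7/2)
  seg 3: right by d12 = 69/10 → (-6403/30, 7/2)
  seg 4: right by d1 = 6 → (-6223/30, 7/2)
  seg 5: right by d2 = 19/2 → (-2969/15, 7/2)
  seg 6: down by d11 = -661/3 → (-2969/15, 1343/6)
  seg 7: left by d3 = 4 → (-3029/15, 1343/6)
  seg 8: down by d3 = 4 → (-3029/15, 1319/6)
  seg 9: right by d11 = -661/3 → (-6334/15, 1319/6)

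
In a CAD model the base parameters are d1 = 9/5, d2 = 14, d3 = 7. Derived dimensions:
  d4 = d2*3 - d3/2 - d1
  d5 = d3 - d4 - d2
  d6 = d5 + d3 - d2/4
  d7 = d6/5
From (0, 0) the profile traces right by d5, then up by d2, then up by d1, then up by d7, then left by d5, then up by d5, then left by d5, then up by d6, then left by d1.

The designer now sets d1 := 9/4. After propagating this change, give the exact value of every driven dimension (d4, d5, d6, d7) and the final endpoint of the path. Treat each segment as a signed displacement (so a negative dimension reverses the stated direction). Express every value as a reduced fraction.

d4 = 145/4
d5 = -173/4
d6 = -159/4
d7 = -159/20
endpoint = (41, -747/10)

Apply edit: d1 := 9/4
  d4 = d2*3 - d3/2 - d1 = 145/4
  d5 = d3 - d4 - d2 = -173/4
  d6 = d5 + d3 - d2/4 = -159/4
  d7 = d6/5 = -159/20
Walk from origin (0, 0):
  seg 1: right by d5 = -173/4 → (-173/4, 0)
  seg 2: up by d2 = 14 → (-173/4, 14)
  seg 3: up by d1 = 9/4 → (-173/4, 65/4)
  seg 4: up by d7 = -159/20 → (-173/4, 83/10)
  seg 5: left by d5 = -173/4 → (0, 83/10)
  seg 6: up by d5 = -173/4 → (0, -699/20)
  seg 7: left by d5 = -173/4 → (173/4, -699/20)
  seg 8: up by d6 = -159/4 → (173/4, -747/10)
  seg 9: left by d1 = 9/4 → (41, -747/10)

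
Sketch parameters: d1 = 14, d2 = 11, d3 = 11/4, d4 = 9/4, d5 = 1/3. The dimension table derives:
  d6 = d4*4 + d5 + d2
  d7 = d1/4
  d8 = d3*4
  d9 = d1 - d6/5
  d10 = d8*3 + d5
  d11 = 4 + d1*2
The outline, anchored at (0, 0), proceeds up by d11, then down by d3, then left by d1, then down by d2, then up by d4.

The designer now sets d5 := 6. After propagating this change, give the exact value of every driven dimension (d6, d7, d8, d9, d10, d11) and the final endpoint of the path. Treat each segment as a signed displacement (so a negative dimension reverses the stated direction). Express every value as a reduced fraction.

Apply edit: d5 := 6
  d6 = d4*4 + d5 + d2 = 26
  d7 = d1/4 = 7/2
  d8 = d3*4 = 11
  d9 = d1 - d6/5 = 44/5
  d10 = d8*3 + d5 = 39
  d11 = 4 + d1*2 = 32
Walk from origin (0, 0):
  seg 1: up by d11 = 32 → (0, 32)
  seg 2: down by d3 = 11/4 → (0, 117/4)
  seg 3: left by d1 = 14 → (-14, 117/4)
  seg 4: down by d2 = 11 → (-14, 73/4)
  seg 5: up by d4 = 9/4 → (-14, 41/2)

d6 = 26
d7 = 7/2
d8 = 11
d9 = 44/5
d10 = 39
d11 = 32
endpoint = (-14, 41/2)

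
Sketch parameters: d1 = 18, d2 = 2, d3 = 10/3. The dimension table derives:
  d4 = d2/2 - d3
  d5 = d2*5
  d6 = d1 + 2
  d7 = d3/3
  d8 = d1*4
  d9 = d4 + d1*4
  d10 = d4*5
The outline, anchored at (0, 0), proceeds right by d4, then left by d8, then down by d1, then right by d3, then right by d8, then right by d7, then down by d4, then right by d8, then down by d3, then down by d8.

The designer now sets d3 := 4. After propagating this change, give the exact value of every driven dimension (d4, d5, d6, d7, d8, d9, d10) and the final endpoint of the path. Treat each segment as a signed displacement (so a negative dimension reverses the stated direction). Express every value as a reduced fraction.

Apply edit: d3 := 4
  d4 = d2/2 - d3 = -3
  d5 = d2*5 = 10
  d6 = d1 + 2 = 20
  d7 = d3/3 = 4/3
  d8 = d1*4 = 72
  d9 = d4 + d1*4 = 69
  d10 = d4*5 = -15
Walk from origin (0, 0):
  seg 1: right by d4 = -3 → (-3, 0)
  seg 2: left by d8 = 72 → (-75, 0)
  seg 3: down by d1 = 18 → (-75, -18)
  seg 4: right by d3 = 4 → (-71, -18)
  seg 5: right by d8 = 72 → (1, -18)
  seg 6: right by d7 = 4/3 → (7/3, -18)
  seg 7: down by d4 = -3 → (7/3, -15)
  seg 8: right by d8 = 72 → (223/3, -15)
  seg 9: down by d3 = 4 → (223/3, -19)
  seg 10: down by d8 = 72 → (223/3, -91)

d4 = -3
d5 = 10
d6 = 20
d7 = 4/3
d8 = 72
d9 = 69
d10 = -15
endpoint = (223/3, -91)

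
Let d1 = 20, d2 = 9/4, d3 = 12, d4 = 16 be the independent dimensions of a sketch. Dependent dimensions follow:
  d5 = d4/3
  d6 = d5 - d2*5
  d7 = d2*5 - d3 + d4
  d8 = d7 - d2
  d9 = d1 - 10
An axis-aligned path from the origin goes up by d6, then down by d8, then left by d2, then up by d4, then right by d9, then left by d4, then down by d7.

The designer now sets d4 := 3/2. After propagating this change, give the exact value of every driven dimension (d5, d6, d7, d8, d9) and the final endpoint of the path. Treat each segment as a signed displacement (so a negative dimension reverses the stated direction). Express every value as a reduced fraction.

d5 = 1/2
d6 = -43/4
d7 = 3/4
d8 = -3/2
d9 = 10
endpoint = (25/4, -17/2)

Apply edit: d4 := 3/2
  d5 = d4/3 = 1/2
  d6 = d5 - d2*5 = -43/4
  d7 = d2*5 - d3 + d4 = 3/4
  d8 = d7 - d2 = -3/2
  d9 = d1 - 10 = 10
Walk from origin (0, 0):
  seg 1: up by d6 = -43/4 → (0, -43/4)
  seg 2: down by d8 = -3/2 → (0, -37/4)
  seg 3: left by d2 = 9/4 → (-9/4, -37/4)
  seg 4: up by d4 = 3/2 → (-9/4, -31/4)
  seg 5: right by d9 = 10 → (31/4, -31/4)
  seg 6: left by d4 = 3/2 → (25/4, -31/4)
  seg 7: down by d7 = 3/4 → (25/4, -17/2)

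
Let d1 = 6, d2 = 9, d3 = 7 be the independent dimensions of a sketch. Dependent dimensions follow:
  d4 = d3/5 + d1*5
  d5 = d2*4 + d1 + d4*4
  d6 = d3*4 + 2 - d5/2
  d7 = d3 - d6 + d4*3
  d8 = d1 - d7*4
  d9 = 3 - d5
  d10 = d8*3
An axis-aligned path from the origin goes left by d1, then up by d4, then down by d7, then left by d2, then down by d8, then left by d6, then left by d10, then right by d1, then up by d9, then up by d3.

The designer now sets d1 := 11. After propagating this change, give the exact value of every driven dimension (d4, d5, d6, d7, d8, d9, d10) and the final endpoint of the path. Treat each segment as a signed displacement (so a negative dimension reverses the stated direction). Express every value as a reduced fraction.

d4 = 282/5
d5 = 1363/5
d6 = -1063/10
d7 = 565/2
d8 = -1119
d9 = -1348/5
d10 = -3357
endpoint = (34543/10, 6303/10)

Apply edit: d1 := 11
  d4 = d3/5 + d1*5 = 282/5
  d5 = d2*4 + d1 + d4*4 = 1363/5
  d6 = d3*4 + 2 - d5/2 = -1063/10
  d7 = d3 - d6 + d4*3 = 565/2
  d8 = d1 - d7*4 = -1119
  d9 = 3 - d5 = -1348/5
  d10 = d8*3 = -3357
Walk from origin (0, 0):
  seg 1: left by d1 = 11 → (-11, 0)
  seg 2: up by d4 = 282/5 → (-11, 282/5)
  seg 3: down by d7 = 565/2 → (-11, -2261/10)
  seg 4: left by d2 = 9 → (-20, -2261/10)
  seg 5: down by d8 = -1119 → (-20, 8929/10)
  seg 6: left by d6 = -1063/10 → (863/10, 8929/10)
  seg 7: left by d10 = -3357 → (34433/10, 8929/10)
  seg 8: right by d1 = 11 → (34543/10, 8929/10)
  seg 9: up by d9 = -1348/5 → (34543/10, 6233/10)
  seg 10: up by d3 = 7 → (34543/10, 6303/10)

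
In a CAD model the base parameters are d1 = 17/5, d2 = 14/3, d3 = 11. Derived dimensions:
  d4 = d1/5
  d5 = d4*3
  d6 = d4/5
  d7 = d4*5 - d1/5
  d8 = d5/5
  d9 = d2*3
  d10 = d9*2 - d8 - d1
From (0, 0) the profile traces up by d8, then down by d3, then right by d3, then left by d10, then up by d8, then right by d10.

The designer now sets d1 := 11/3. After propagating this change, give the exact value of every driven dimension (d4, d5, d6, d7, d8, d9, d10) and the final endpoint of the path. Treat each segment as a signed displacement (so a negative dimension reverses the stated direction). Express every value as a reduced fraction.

d4 = 11/15
d5 = 11/5
d6 = 11/75
d7 = 44/15
d8 = 11/25
d9 = 14
d10 = 1792/75
endpoint = (11, -253/25)

Apply edit: d1 := 11/3
  d4 = d1/5 = 11/15
  d5 = d4*3 = 11/5
  d6 = d4/5 = 11/75
  d7 = d4*5 - d1/5 = 44/15
  d8 = d5/5 = 11/25
  d9 = d2*3 = 14
  d10 = d9*2 - d8 - d1 = 1792/75
Walk from origin (0, 0):
  seg 1: up by d8 = 11/25 → (0, 11/25)
  seg 2: down by d3 = 11 → (0, -264/25)
  seg 3: right by d3 = 11 → (11, -264/25)
  seg 4: left by d10 = 1792/75 → (-967/75, -264/25)
  seg 5: up by d8 = 11/25 → (-967/75, -253/25)
  seg 6: right by d10 = 1792/75 → (11, -253/25)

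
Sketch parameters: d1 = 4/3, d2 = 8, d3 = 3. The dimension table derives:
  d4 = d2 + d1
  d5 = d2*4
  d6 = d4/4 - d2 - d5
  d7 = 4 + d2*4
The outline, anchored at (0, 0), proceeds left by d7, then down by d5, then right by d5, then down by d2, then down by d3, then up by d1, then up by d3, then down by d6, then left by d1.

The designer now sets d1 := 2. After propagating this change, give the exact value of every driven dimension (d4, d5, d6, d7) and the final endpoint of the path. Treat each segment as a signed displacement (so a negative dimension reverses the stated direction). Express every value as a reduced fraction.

Apply edit: d1 := 2
  d4 = d2 + d1 = 10
  d5 = d2*4 = 32
  d6 = d4/4 - d2 - d5 = -75/2
  d7 = 4 + d2*4 = 36
Walk from origin (0, 0):
  seg 1: left by d7 = 36 → (-36, 0)
  seg 2: down by d5 = 32 → (-36, -32)
  seg 3: right by d5 = 32 → (-4, -32)
  seg 4: down by d2 = 8 → (-4, -40)
  seg 5: down by d3 = 3 → (-4, -43)
  seg 6: up by d1 = 2 → (-4, -41)
  seg 7: up by d3 = 3 → (-4, -38)
  seg 8: down by d6 = -75/2 → (-4, -1/2)
  seg 9: left by d1 = 2 → (-6, -1/2)

d4 = 10
d5 = 32
d6 = -75/2
d7 = 36
endpoint = (-6, -1/2)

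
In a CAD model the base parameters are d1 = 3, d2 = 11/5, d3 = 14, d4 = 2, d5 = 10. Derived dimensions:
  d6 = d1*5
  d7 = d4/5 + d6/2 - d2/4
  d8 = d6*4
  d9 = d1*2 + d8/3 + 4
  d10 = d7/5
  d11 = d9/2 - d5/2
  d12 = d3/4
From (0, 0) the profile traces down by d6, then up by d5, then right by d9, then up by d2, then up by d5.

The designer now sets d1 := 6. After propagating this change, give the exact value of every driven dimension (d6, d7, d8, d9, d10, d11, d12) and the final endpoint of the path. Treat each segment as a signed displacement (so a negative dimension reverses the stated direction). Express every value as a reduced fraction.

d6 = 30
d7 = 297/20
d8 = 120
d9 = 56
d10 = 297/100
d11 = 23
d12 = 7/2
endpoint = (56, -39/5)

Apply edit: d1 := 6
  d6 = d1*5 = 30
  d7 = d4/5 + d6/2 - d2/4 = 297/20
  d8 = d6*4 = 120
  d9 = d1*2 + d8/3 + 4 = 56
  d10 = d7/5 = 297/100
  d11 = d9/2 - d5/2 = 23
  d12 = d3/4 = 7/2
Walk from origin (0, 0):
  seg 1: down by d6 = 30 → (0, -30)
  seg 2: up by d5 = 10 → (0, -20)
  seg 3: right by d9 = 56 → (56, -20)
  seg 4: up by d2 = 11/5 → (56, -89/5)
  seg 5: up by d5 = 10 → (56, -39/5)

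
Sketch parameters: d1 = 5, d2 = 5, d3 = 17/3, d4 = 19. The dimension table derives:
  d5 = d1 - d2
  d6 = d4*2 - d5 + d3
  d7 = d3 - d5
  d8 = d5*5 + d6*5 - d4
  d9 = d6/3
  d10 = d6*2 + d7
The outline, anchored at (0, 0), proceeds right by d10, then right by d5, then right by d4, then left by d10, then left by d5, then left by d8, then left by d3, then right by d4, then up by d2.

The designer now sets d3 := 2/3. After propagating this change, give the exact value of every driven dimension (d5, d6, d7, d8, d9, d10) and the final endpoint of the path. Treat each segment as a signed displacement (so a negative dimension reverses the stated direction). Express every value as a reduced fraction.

d5 = 0
d6 = 116/3
d7 = 2/3
d8 = 523/3
d9 = 116/9
d10 = 78
endpoint = (-137, 5)

Apply edit: d3 := 2/3
  d5 = d1 - d2 = 0
  d6 = d4*2 - d5 + d3 = 116/3
  d7 = d3 - d5 = 2/3
  d8 = d5*5 + d6*5 - d4 = 523/3
  d9 = d6/3 = 116/9
  d10 = d6*2 + d7 = 78
Walk from origin (0, 0):
  seg 1: right by d10 = 78 → (78, 0)
  seg 2: right by d5 = 0 → (78, 0)
  seg 3: right by d4 = 19 → (97, 0)
  seg 4: left by d10 = 78 → (19, 0)
  seg 5: left by d5 = 0 → (19, 0)
  seg 6: left by d8 = 523/3 → (-466/3, 0)
  seg 7: left by d3 = 2/3 → (-156, 0)
  seg 8: right by d4 = 19 → (-137, 0)
  seg 9: up by d2 = 5 → (-137, 5)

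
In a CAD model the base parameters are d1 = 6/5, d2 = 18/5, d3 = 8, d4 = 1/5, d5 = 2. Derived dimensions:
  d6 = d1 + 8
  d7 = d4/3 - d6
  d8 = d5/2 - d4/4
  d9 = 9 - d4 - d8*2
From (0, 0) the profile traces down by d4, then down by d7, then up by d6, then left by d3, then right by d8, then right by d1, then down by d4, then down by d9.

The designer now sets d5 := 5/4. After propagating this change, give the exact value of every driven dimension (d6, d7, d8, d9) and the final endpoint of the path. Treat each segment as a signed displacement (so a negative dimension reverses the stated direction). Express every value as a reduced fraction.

Apply edit: d5 := 5/4
  d6 = d1 + 8 = 46/5
  d7 = d4/3 - d6 = -137/15
  d8 = d5/2 - d4/4 = 23/40
  d9 = 9 - d4 - d8*2 = 153/20
Walk from origin (0, 0):
  seg 1: down by d4 = 1/5 → (0, -1/5)
  seg 2: down by d7 = -137/15 → (0, 134/15)
  seg 3: up by d6 = 46/5 → (0, 272/15)
  seg 4: left by d3 = 8 → (-8, 272/15)
  seg 5: right by d8 = 23/40 → (-297/40, 272/15)
  seg 6: right by d1 = 6/5 → (-249/40, 272/15)
  seg 7: down by d4 = 1/5 → (-249/40, 269/15)
  seg 8: down by d9 = 153/20 → (-249/40, 617/60)

d6 = 46/5
d7 = -137/15
d8 = 23/40
d9 = 153/20
endpoint = (-249/40, 617/60)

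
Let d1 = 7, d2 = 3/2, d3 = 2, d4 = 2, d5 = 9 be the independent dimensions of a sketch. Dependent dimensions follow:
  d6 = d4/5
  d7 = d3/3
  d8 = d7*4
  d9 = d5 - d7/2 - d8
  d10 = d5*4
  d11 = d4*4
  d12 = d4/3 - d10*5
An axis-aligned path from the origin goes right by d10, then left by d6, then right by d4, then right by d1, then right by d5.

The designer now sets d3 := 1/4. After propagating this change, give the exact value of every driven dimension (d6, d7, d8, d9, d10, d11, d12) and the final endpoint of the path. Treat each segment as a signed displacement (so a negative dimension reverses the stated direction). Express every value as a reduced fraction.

Apply edit: d3 := 1/4
  d6 = d4/5 = 2/5
  d7 = d3/3 = 1/12
  d8 = d7*4 = 1/3
  d9 = d5 - d7/2 - d8 = 69/8
  d10 = d5*4 = 36
  d11 = d4*4 = 8
  d12 = d4/3 - d10*5 = -538/3
Walk from origin (0, 0):
  seg 1: right by d10 = 36 → (36, 0)
  seg 2: left by d6 = 2/5 → (178/5, 0)
  seg 3: right by d4 = 2 → (188/5, 0)
  seg 4: right by d1 = 7 → (223/5, 0)
  seg 5: right by d5 = 9 → (268/5, 0)

d6 = 2/5
d7 = 1/12
d8 = 1/3
d9 = 69/8
d10 = 36
d11 = 8
d12 = -538/3
endpoint = (268/5, 0)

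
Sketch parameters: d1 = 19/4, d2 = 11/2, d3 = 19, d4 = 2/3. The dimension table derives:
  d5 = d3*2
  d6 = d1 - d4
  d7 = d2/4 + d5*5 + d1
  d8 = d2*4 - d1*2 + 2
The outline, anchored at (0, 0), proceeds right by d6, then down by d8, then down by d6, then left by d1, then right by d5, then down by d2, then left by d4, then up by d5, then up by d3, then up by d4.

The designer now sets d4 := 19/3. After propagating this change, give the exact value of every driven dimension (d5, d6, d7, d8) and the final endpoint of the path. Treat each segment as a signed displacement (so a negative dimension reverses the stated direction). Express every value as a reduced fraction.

Apply edit: d4 := 19/3
  d5 = d3*2 = 38
  d6 = d1 - d4 = -19/12
  d7 = d2/4 + d5*5 + d1 = 1569/8
  d8 = d2*4 - d1*2 + 2 = 29/2
Walk from origin (0, 0):
  seg 1: right by d6 = -19/12 → (-19/12, 0)
  seg 2: down by d8 = 29/2 → (-19/12, -29/2)
  seg 3: down by d6 = -19/12 → (-19/12, -155/12)
  seg 4: left by d1 = 19/4 → (-19/3, -155/12)
  seg 5: right by d5 = 38 → (95/3, -155/12)
  seg 6: down by d2 = 11/2 → (95/3, -221/12)
  seg 7: left by d4 = 19/3 → (76/3, -221/12)
  seg 8: up by d5 = 38 → (76/3, 235/12)
  seg 9: up by d3 = 19 → (76/3, 463/12)
  seg 10: up by d4 = 19/3 → (76/3, 539/12)

d5 = 38
d6 = -19/12
d7 = 1569/8
d8 = 29/2
endpoint = (76/3, 539/12)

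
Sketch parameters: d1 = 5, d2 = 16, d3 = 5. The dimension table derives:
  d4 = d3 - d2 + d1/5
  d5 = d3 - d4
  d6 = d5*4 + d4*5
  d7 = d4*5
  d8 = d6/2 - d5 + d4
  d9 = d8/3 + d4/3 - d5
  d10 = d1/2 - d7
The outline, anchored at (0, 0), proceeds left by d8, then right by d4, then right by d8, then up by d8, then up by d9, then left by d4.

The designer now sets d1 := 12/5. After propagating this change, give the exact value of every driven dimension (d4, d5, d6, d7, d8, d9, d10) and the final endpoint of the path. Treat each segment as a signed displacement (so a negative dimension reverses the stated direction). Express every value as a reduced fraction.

Apply edit: d1 := 12/5
  d4 = d3 - d2 + d1/5 = -263/25
  d5 = d3 - d4 = 388/25
  d6 = d5*4 + d4*5 = 237/25
  d7 = d4*5 = -263/5
  d8 = d6/2 - d5 + d4 = -213/10
  d9 = d8/3 + d4/3 - d5 = -3919/150
  d10 = d1/2 - d7 = 269/5
Walk from origin (0, 0):
  seg 1: left by d8 = -213/10 → (213/10, 0)
  seg 2: right by d4 = -263/25 → (539/50, 0)
  seg 3: right by d8 = -213/10 → (-263/25, 0)
  seg 4: up by d8 = -213/10 → (-263/25, -213/10)
  seg 5: up by d9 = -3919/150 → (-263/25, -3557/75)
  seg 6: left by d4 = -263/25 → (0, -3557/75)

d4 = -263/25
d5 = 388/25
d6 = 237/25
d7 = -263/5
d8 = -213/10
d9 = -3919/150
d10 = 269/5
endpoint = (0, -3557/75)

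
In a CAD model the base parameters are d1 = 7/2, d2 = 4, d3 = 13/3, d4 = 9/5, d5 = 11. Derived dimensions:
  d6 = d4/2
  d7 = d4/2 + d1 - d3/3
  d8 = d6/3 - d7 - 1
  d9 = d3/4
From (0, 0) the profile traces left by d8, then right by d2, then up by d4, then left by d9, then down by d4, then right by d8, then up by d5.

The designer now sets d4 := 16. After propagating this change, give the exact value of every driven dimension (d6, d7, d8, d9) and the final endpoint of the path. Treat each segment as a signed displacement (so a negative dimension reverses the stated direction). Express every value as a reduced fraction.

d6 = 8
d7 = 181/18
d8 = -151/18
d9 = 13/12
endpoint = (35/12, 11)

Apply edit: d4 := 16
  d6 = d4/2 = 8
  d7 = d4/2 + d1 - d3/3 = 181/18
  d8 = d6/3 - d7 - 1 = -151/18
  d9 = d3/4 = 13/12
Walk from origin (0, 0):
  seg 1: left by d8 = -151/18 → (151/18, 0)
  seg 2: right by d2 = 4 → (223/18, 0)
  seg 3: up by d4 = 16 → (223/18, 16)
  seg 4: left by d9 = 13/12 → (407/36, 16)
  seg 5: down by d4 = 16 → (407/36, 0)
  seg 6: right by d8 = -151/18 → (35/12, 0)
  seg 7: up by d5 = 11 → (35/12, 11)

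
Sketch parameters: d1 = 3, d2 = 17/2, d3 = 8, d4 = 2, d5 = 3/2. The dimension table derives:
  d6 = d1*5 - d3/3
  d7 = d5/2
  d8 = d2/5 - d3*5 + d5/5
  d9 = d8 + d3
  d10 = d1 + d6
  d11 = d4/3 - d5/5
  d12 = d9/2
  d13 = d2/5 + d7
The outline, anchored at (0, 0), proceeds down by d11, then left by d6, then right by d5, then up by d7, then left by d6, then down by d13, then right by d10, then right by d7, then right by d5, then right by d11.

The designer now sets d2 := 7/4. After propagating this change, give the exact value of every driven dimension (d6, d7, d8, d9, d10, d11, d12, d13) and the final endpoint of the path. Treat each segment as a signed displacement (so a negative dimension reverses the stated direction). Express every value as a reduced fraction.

Apply edit: d2 := 7/4
  d6 = d1*5 - d3/3 = 37/3
  d7 = d5/2 = 3/4
  d8 = d2/5 - d3*5 + d5/5 = -787/20
  d9 = d8 + d3 = -627/20
  d10 = d1 + d6 = 46/3
  d11 = d4/3 - d5/5 = 11/30
  d12 = d9/2 = -627/40
  d13 = d2/5 + d7 = 11/10
Walk from origin (0, 0):
  seg 1: down by d11 = 11/30 → (0, -11/30)
  seg 2: left by d6 = 37/3 → (-37/3, -11/30)
  seg 3: right by d5 = 3/2 → (-65/6, -11/30)
  seg 4: up by d7 = 3/4 → (-65/6, 23/60)
  seg 5: left by d6 = 37/3 → (-139/6, 23/60)
  seg 6: down by d13 = 11/10 → (-139/6, -43/60)
  seg 7: right by d10 = 46/3 → (-47/6, -43/60)
  seg 8: right by d7 = 3/4 → (-85/12, -43/60)
  seg 9: right by d5 = 3/2 → (-67/12, -43/60)
  seg 10: right by d11 = 11/30 → (-313/60, -43/60)

d6 = 37/3
d7 = 3/4
d8 = -787/20
d9 = -627/20
d10 = 46/3
d11 = 11/30
d12 = -627/40
d13 = 11/10
endpoint = (-313/60, -43/60)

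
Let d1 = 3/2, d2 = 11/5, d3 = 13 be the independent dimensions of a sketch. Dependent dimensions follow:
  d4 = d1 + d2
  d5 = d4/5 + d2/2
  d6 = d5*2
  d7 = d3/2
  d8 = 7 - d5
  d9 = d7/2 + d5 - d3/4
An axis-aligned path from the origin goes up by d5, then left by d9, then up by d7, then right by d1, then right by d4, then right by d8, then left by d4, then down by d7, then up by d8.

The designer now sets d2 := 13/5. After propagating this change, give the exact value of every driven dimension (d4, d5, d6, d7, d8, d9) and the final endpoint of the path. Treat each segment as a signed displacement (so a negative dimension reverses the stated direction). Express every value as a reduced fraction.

Apply edit: d2 := 13/5
  d4 = d1 + d2 = 41/10
  d5 = d4/5 + d2/2 = 53/25
  d6 = d5*2 = 106/25
  d7 = d3/2 = 13/2
  d8 = 7 - d5 = 122/25
  d9 = d7/2 + d5 - d3/4 = 53/25
Walk from origin (0, 0):
  seg 1: up by d5 = 53/25 → (0, 53/25)
  seg 2: left by d9 = 53/25 → (-53/25, 53/25)
  seg 3: up by d7 = 13/2 → (-53/25, 431/50)
  seg 4: right by d1 = 3/2 → (-31/50, 431/50)
  seg 5: right by d4 = 41/10 → (87/25, 431/50)
  seg 6: right by d8 = 122/25 → (209/25, 431/50)
  seg 7: left by d4 = 41/10 → (213/50, 431/50)
  seg 8: down by d7 = 13/2 → (213/50, 53/25)
  seg 9: up by d8 = 122/25 → (213/50, 7)

d4 = 41/10
d5 = 53/25
d6 = 106/25
d7 = 13/2
d8 = 122/25
d9 = 53/25
endpoint = (213/50, 7)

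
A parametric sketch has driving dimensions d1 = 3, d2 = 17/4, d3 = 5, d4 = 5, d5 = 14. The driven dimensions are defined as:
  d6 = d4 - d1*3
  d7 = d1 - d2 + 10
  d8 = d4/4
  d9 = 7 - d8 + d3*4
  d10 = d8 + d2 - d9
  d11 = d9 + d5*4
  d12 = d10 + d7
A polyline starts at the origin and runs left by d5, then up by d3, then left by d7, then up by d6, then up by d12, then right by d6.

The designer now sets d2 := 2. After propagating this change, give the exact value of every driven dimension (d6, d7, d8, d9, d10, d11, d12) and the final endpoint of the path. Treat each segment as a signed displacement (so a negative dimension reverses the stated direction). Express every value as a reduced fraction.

d6 = -4
d7 = 11
d8 = 5/4
d9 = 103/4
d10 = -45/2
d11 = 327/4
d12 = -23/2
endpoint = (-29, -21/2)

Apply edit: d2 := 2
  d6 = d4 - d1*3 = -4
  d7 = d1 - d2 + 10 = 11
  d8 = d4/4 = 5/4
  d9 = 7 - d8 + d3*4 = 103/4
  d10 = d8 + d2 - d9 = -45/2
  d11 = d9 + d5*4 = 327/4
  d12 = d10 + d7 = -23/2
Walk from origin (0, 0):
  seg 1: left by d5 = 14 → (-14, 0)
  seg 2: up by d3 = 5 → (-14, 5)
  seg 3: left by d7 = 11 → (-25, 5)
  seg 4: up by d6 = -4 → (-25, 1)
  seg 5: up by d12 = -23/2 → (-25, -21/2)
  seg 6: right by d6 = -4 → (-29, -21/2)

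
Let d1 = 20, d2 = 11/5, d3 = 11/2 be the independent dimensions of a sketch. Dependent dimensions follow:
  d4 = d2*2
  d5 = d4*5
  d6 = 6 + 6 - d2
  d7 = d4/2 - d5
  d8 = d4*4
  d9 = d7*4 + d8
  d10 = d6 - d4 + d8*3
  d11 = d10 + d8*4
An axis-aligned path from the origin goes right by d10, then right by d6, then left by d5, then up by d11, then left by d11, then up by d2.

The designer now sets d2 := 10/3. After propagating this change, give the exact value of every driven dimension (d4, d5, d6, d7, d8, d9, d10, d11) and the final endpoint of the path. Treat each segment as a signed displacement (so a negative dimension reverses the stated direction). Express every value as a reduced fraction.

Apply edit: d2 := 10/3
  d4 = d2*2 = 20/3
  d5 = d4*5 = 100/3
  d6 = 6 + 6 - d2 = 26/3
  d7 = d4/2 - d5 = -30
  d8 = d4*4 = 80/3
  d9 = d7*4 + d8 = -280/3
  d10 = d6 - d4 + d8*3 = 82
  d11 = d10 + d8*4 = 566/3
Walk from origin (0, 0):
  seg 1: right by d10 = 82 → (82, 0)
  seg 2: right by d6 = 26/3 → (272/3, 0)
  seg 3: left by d5 = 100/3 → (172/3, 0)
  seg 4: up by d11 = 566/3 → (172/3, 566/3)
  seg 5: left by d11 = 566/3 → (-394/3, 566/3)
  seg 6: up by d2 = 10/3 → (-394/3, 192)

d4 = 20/3
d5 = 100/3
d6 = 26/3
d7 = -30
d8 = 80/3
d9 = -280/3
d10 = 82
d11 = 566/3
endpoint = (-394/3, 192)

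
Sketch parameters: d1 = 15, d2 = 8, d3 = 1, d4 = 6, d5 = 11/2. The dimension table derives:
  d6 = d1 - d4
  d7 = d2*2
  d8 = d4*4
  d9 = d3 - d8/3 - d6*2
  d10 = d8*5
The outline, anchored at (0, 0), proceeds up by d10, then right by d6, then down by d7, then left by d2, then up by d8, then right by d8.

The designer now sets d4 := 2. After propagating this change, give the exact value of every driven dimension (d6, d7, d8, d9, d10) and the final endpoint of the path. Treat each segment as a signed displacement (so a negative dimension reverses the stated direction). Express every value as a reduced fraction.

Apply edit: d4 := 2
  d6 = d1 - d4 = 13
  d7 = d2*2 = 16
  d8 = d4*4 = 8
  d9 = d3 - d8/3 - d6*2 = -83/3
  d10 = d8*5 = 40
Walk from origin (0, 0):
  seg 1: up by d10 = 40 → (0, 40)
  seg 2: right by d6 = 13 → (13, 40)
  seg 3: down by d7 = 16 → (13, 24)
  seg 4: left by d2 = 8 → (5, 24)
  seg 5: up by d8 = 8 → (5, 32)
  seg 6: right by d8 = 8 → (13, 32)

d6 = 13
d7 = 16
d8 = 8
d9 = -83/3
d10 = 40
endpoint = (13, 32)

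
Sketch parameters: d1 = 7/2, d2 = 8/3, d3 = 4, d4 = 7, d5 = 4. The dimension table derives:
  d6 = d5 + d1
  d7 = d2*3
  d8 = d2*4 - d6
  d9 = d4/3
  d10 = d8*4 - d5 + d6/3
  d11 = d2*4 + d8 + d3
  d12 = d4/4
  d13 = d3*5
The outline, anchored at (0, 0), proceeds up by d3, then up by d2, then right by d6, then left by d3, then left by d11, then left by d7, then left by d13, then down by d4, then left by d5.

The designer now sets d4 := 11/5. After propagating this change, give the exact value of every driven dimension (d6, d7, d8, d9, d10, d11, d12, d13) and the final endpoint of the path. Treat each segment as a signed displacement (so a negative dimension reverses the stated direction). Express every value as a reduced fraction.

Apply edit: d4 := 11/5
  d6 = d5 + d1 = 15/2
  d7 = d2*3 = 8
  d8 = d2*4 - d6 = 19/6
  d9 = d4/3 = 11/15
  d10 = d8*4 - d5 + d6/3 = 67/6
  d11 = d2*4 + d8 + d3 = 107/6
  d12 = d4/4 = 11/20
  d13 = d3*5 = 20
Walk from origin (0, 0):
  seg 1: up by d3 = 4 → (0, 4)
  seg 2: up by d2 = 8/3 → (0, 20/3)
  seg 3: right by d6 = 15/2 → (15/2, 20/3)
  seg 4: left by d3 = 4 → (7/2, 20/3)
  seg 5: left by d11 = 107/6 → (-43/3, 20/3)
  seg 6: left by d7 = 8 → (-67/3, 20/3)
  seg 7: left by d13 = 20 → (-127/3, 20/3)
  seg 8: down by d4 = 11/5 → (-127/3, 67/15)
  seg 9: left by d5 = 4 → (-139/3, 67/15)

d6 = 15/2
d7 = 8
d8 = 19/6
d9 = 11/15
d10 = 67/6
d11 = 107/6
d12 = 11/20
d13 = 20
endpoint = (-139/3, 67/15)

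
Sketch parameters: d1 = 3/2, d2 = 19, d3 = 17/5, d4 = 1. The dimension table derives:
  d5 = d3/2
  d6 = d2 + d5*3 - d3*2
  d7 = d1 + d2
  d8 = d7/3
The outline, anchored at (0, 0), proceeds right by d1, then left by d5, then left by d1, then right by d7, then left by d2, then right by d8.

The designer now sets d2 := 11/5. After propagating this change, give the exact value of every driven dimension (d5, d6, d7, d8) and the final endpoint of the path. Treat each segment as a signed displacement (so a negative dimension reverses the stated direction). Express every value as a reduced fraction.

Apply edit: d2 := 11/5
  d5 = d3/2 = 17/10
  d6 = d2 + d5*3 - d3*2 = 1/2
  d7 = d1 + d2 = 37/10
  d8 = d7/3 = 37/30
Walk from origin (0, 0):
  seg 1: right by d1 = 3/2 → (3/2, 0)
  seg 2: left by d5 = 17/10 → (-1/5, 0)
  seg 3: left by d1 = 3/2 → (-17/10, 0)
  seg 4: right by d7 = 37/10 → (2, 0)
  seg 5: left by d2 = 11/5 → (-1/5, 0)
  seg 6: right by d8 = 37/30 → (31/30, 0)

d5 = 17/10
d6 = 1/2
d7 = 37/10
d8 = 37/30
endpoint = (31/30, 0)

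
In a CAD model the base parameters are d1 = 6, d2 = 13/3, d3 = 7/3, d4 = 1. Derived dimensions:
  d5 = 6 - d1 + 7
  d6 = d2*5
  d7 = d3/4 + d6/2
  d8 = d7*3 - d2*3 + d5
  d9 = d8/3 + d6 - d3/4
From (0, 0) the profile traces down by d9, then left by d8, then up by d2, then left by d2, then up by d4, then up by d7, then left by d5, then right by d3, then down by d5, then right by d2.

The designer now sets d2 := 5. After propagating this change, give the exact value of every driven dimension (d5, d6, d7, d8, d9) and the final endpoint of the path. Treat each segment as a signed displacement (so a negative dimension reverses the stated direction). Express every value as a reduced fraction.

Apply edit: d2 := 5
  d5 = 6 - d1 + 7 = 7
  d6 = d2*5 = 25
  d7 = d3/4 + d6/2 = 157/12
  d8 = d7*3 - d2*3 + d5 = 125/4
  d9 = d8/3 + d6 - d3/4 = 209/6
Walk from origin (0, 0):
  seg 1: down by d9 = 209/6 → (0, -209/6)
  seg 2: left by d8 = 125/4 → (-125/4, -209/6)
  seg 3: up by d2 = 5 → (-125/4, -179/6)
  seg 4: left by d2 = 5 → (-145/4, -179/6)
  seg 5: up by d4 = 1 → (-145/4, -173/6)
  seg 6: up by d7 = 157/12 → (-145/4, -63/4)
  seg 7: left by d5 = 7 → (-173/4, -63/4)
  seg 8: right by d3 = 7/3 → (-491/12, -63/4)
  seg 9: down by d5 = 7 → (-491/12, -91/4)
  seg 10: right by d2 = 5 → (-431/12, -91/4)

d5 = 7
d6 = 25
d7 = 157/12
d8 = 125/4
d9 = 209/6
endpoint = (-431/12, -91/4)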